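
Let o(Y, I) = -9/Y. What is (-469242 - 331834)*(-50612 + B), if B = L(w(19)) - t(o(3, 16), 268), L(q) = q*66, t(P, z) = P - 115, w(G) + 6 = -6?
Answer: 41083983736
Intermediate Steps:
w(G) = -12 (w(G) = -6 - 6 = -12)
t(P, z) = -115 + P
L(q) = 66*q
B = -674 (B = 66*(-12) - (-115 - 9/3) = -792 - (-115 - 9*1/3) = -792 - (-115 - 3) = -792 - 1*(-118) = -792 + 118 = -674)
(-469242 - 331834)*(-50612 + B) = (-469242 - 331834)*(-50612 - 674) = -801076*(-51286) = 41083983736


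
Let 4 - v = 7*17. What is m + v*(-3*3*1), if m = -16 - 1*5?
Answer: 1014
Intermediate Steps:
v = -115 (v = 4 - 7*17 = 4 - 1*119 = 4 - 119 = -115)
m = -21 (m = -16 - 5 = -21)
m + v*(-3*3*1) = -21 - 115*(-3*3) = -21 - (-1035) = -21 - 115*(-9) = -21 + 1035 = 1014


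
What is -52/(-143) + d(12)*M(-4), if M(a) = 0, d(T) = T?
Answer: 4/11 ≈ 0.36364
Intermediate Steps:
-52/(-143) + d(12)*M(-4) = -52/(-143) + 12*0 = -52*(-1/143) + 0 = 4/11 + 0 = 4/11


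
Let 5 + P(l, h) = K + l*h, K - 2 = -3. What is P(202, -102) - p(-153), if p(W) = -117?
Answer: -20493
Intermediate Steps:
K = -1 (K = 2 - 3 = -1)
P(l, h) = -6 + h*l (P(l, h) = -5 + (-1 + l*h) = -5 + (-1 + h*l) = -6 + h*l)
P(202, -102) - p(-153) = (-6 - 102*202) - 1*(-117) = (-6 - 20604) + 117 = -20610 + 117 = -20493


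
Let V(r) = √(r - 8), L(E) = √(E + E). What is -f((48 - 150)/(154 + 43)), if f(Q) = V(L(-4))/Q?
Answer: 197*√(-8 + 2*I*√2)/102 ≈ 0.95137 + 5.545*I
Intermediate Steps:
L(E) = √2*√E (L(E) = √(2*E) = √2*√E)
V(r) = √(-8 + r)
f(Q) = √(-8 + 2*I*√2)/Q (f(Q) = √(-8 + √2*√(-4))/Q = √(-8 + √2*(2*I))/Q = √(-8 + 2*I*√2)/Q)
-f((48 - 150)/(154 + 43)) = -√(-8 + 2*I*√2)/((48 - 150)/(154 + 43)) = -√(-8 + 2*I*√2)/((-102/197)) = -√(-8 + 2*I*√2)/((-102*1/197)) = -√(-8 + 2*I*√2)/(-102/197) = -(-197)*√(-8 + 2*I*√2)/102 = 197*√(-8 + 2*I*√2)/102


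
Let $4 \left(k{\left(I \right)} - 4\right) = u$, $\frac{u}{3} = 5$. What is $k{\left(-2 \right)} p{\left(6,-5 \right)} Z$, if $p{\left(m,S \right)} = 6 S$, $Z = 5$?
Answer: $- \frac{2325}{2} \approx -1162.5$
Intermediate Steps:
$u = 15$ ($u = 3 \cdot 5 = 15$)
$k{\left(I \right)} = \frac{31}{4}$ ($k{\left(I \right)} = 4 + \frac{1}{4} \cdot 15 = 4 + \frac{15}{4} = \frac{31}{4}$)
$k{\left(-2 \right)} p{\left(6,-5 \right)} Z = \frac{31 \cdot 6 \left(-5\right)}{4} \cdot 5 = \frac{31}{4} \left(-30\right) 5 = \left(- \frac{465}{2}\right) 5 = - \frac{2325}{2}$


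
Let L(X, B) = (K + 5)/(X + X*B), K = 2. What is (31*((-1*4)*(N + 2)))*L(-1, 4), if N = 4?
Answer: 5208/5 ≈ 1041.6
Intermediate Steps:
L(X, B) = 7/(X + B*X) (L(X, B) = (2 + 5)/(X + X*B) = 7/(X + B*X))
(31*((-1*4)*(N + 2)))*L(-1, 4) = (31*((-1*4)*(4 + 2)))*(7/(-1*(1 + 4))) = (31*(-4*6))*(7*(-1)/5) = (31*(-24))*(7*(-1)*(⅕)) = -744*(-7/5) = 5208/5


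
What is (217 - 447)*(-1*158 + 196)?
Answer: -8740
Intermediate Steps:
(217 - 447)*(-1*158 + 196) = -230*(-158 + 196) = -230*38 = -8740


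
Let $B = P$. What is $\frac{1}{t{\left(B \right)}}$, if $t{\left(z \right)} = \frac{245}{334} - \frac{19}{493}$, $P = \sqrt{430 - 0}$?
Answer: $\frac{164662}{114439} \approx 1.4389$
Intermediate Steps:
$P = \sqrt{430}$ ($P = \sqrt{430 + 0} = \sqrt{430} \approx 20.736$)
$B = \sqrt{430} \approx 20.736$
$t{\left(z \right)} = \frac{114439}{164662}$ ($t{\left(z \right)} = 245 \cdot \frac{1}{334} - \frac{19}{493} = \frac{245}{334} - \frac{19}{493} = \frac{114439}{164662}$)
$\frac{1}{t{\left(B \right)}} = \frac{1}{\frac{114439}{164662}} = \frac{164662}{114439}$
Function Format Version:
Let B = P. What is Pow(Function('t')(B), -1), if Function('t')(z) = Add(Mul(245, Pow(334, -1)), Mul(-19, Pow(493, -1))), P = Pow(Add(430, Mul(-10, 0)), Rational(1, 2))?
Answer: Rational(164662, 114439) ≈ 1.4389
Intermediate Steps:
P = Pow(430, Rational(1, 2)) (P = Pow(Add(430, 0), Rational(1, 2)) = Pow(430, Rational(1, 2)) ≈ 20.736)
B = Pow(430, Rational(1, 2)) ≈ 20.736
Function('t')(z) = Rational(114439, 164662) (Function('t')(z) = Add(Mul(245, Rational(1, 334)), Mul(-19, Rational(1, 493))) = Add(Rational(245, 334), Rational(-19, 493)) = Rational(114439, 164662))
Pow(Function('t')(B), -1) = Pow(Rational(114439, 164662), -1) = Rational(164662, 114439)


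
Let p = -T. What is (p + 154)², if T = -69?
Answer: 49729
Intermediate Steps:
p = 69 (p = -1*(-69) = 69)
(p + 154)² = (69 + 154)² = 223² = 49729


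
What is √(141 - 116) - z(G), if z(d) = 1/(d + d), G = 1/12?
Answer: -1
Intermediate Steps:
G = 1/12 ≈ 0.083333
z(d) = 1/(2*d)
√(141 - 116) - z(G) = √(141 - 116) - 1/(2*1/12) = √25 - 12/2 = 5 - 1*6 = 5 - 6 = -1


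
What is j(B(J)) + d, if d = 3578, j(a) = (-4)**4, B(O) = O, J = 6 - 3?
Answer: 3834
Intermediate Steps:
J = 3
j(a) = 256
j(B(J)) + d = 256 + 3578 = 3834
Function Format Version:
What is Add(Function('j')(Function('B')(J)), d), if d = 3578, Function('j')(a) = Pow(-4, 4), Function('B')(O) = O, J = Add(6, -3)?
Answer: 3834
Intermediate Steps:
J = 3
Function('j')(a) = 256
Add(Function('j')(Function('B')(J)), d) = Add(256, 3578) = 3834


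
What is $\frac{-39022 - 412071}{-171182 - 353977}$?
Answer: $\frac{451093}{525159} \approx 0.85896$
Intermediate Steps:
$\frac{-39022 - 412071}{-171182 - 353977} = - \frac{451093}{-525159} = \left(-451093\right) \left(- \frac{1}{525159}\right) = \frac{451093}{525159}$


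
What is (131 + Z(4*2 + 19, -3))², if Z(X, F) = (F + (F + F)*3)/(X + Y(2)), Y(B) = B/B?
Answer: 271441/16 ≈ 16965.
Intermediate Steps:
Y(B) = 1
Z(X, F) = 7*F/(1 + X) (Z(X, F) = (F + (F + F)*3)/(X + 1) = (F + (2*F)*3)/(1 + X) = (F + 6*F)/(1 + X) = (7*F)/(1 + X) = 7*F/(1 + X))
(131 + Z(4*2 + 19, -3))² = (131 + 7*(-3)/(1 + (4*2 + 19)))² = (131 + 7*(-3)/(1 + (8 + 19)))² = (131 + 7*(-3)/(1 + 27))² = (131 + 7*(-3)/28)² = (131 + 7*(-3)*(1/28))² = (131 - ¾)² = (521/4)² = 271441/16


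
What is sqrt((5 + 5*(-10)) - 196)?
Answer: I*sqrt(241) ≈ 15.524*I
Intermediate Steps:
sqrt((5 + 5*(-10)) - 196) = sqrt((5 - 50) - 196) = sqrt(-45 - 196) = sqrt(-241) = I*sqrt(241)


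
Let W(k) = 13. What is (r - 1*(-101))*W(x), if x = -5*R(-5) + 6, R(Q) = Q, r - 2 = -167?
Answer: -832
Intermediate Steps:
r = -165 (r = 2 - 167 = -165)
x = 31 (x = -5*(-5) + 6 = 25 + 6 = 31)
(r - 1*(-101))*W(x) = (-165 - 1*(-101))*13 = (-165 + 101)*13 = -64*13 = -832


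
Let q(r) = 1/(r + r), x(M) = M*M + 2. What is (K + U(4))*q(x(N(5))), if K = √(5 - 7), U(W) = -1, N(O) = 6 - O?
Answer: -⅙ + I*√2/6 ≈ -0.16667 + 0.2357*I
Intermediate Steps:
x(M) = 2 + M² (x(M) = M² + 2 = 2 + M²)
K = I*√2 (K = √(-2) = I*√2 ≈ 1.4142*I)
q(r) = 1/(2*r)
(K + U(4))*q(x(N(5))) = (I*√2 - 1)*(1/(2*(2 + (6 - 1*5)²))) = (-1 + I*√2)*(1/(2*(2 + (6 - 5)²))) = (-1 + I*√2)*(1/(2*(2 + 1²))) = (-1 + I*√2)*(1/(2*(2 + 1))) = (-1 + I*√2)*((½)/3) = (-1 + I*√2)*((½)*(⅓)) = (-1 + I*√2)*(⅙) = -⅙ + I*√2/6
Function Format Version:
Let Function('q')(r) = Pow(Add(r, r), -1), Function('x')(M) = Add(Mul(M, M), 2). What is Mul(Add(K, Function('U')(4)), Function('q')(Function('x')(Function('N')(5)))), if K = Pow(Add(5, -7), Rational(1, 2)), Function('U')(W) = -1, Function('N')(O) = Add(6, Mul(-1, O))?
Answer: Add(Rational(-1, 6), Mul(Rational(1, 6), I, Pow(2, Rational(1, 2)))) ≈ Add(-0.16667, Mul(0.23570, I))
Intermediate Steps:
Function('x')(M) = Add(2, Pow(M, 2)) (Function('x')(M) = Add(Pow(M, 2), 2) = Add(2, Pow(M, 2)))
K = Mul(I, Pow(2, Rational(1, 2))) (K = Pow(-2, Rational(1, 2)) = Mul(I, Pow(2, Rational(1, 2))) ≈ Mul(1.4142, I))
Function('q')(r) = Mul(Rational(1, 2), Pow(r, -1)) (Function('q')(r) = Pow(Mul(2, r), -1) = Mul(Rational(1, 2), Pow(r, -1)))
Mul(Add(K, Function('U')(4)), Function('q')(Function('x')(Function('N')(5)))) = Mul(Add(Mul(I, Pow(2, Rational(1, 2))), -1), Mul(Rational(1, 2), Pow(Add(2, Pow(Add(6, Mul(-1, 5)), 2)), -1))) = Mul(Add(-1, Mul(I, Pow(2, Rational(1, 2)))), Mul(Rational(1, 2), Pow(Add(2, Pow(Add(6, -5), 2)), -1))) = Mul(Add(-1, Mul(I, Pow(2, Rational(1, 2)))), Mul(Rational(1, 2), Pow(Add(2, Pow(1, 2)), -1))) = Mul(Add(-1, Mul(I, Pow(2, Rational(1, 2)))), Mul(Rational(1, 2), Pow(Add(2, 1), -1))) = Mul(Add(-1, Mul(I, Pow(2, Rational(1, 2)))), Mul(Rational(1, 2), Pow(3, -1))) = Mul(Add(-1, Mul(I, Pow(2, Rational(1, 2)))), Mul(Rational(1, 2), Rational(1, 3))) = Mul(Add(-1, Mul(I, Pow(2, Rational(1, 2)))), Rational(1, 6)) = Add(Rational(-1, 6), Mul(Rational(1, 6), I, Pow(2, Rational(1, 2))))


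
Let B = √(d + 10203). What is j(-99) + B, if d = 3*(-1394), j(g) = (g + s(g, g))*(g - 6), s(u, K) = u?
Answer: 20790 + 3*√669 ≈ 20868.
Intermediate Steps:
j(g) = 2*g*(-6 + g) (j(g) = (g + g)*(g - 6) = (2*g)*(-6 + g) = 2*g*(-6 + g))
d = -4182
B = 3*√669 (B = √(-4182 + 10203) = √6021 = 3*√669 ≈ 77.595)
j(-99) + B = 2*(-99)*(-6 - 99) + 3*√669 = 2*(-99)*(-105) + 3*√669 = 20790 + 3*√669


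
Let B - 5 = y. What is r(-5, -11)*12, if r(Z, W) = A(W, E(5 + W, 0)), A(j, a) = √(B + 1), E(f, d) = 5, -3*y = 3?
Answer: 12*√5 ≈ 26.833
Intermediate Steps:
y = -1 (y = -⅓*3 = -1)
B = 4 (B = 5 - 1 = 4)
A(j, a) = √5 (A(j, a) = √(4 + 1) = √5)
r(Z, W) = √5
r(-5, -11)*12 = √5*12 = 12*√5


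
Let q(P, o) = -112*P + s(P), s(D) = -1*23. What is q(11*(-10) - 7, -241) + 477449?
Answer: 490530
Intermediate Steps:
s(D) = -23
q(P, o) = -23 - 112*P (q(P, o) = -112*P - 23 = -23 - 112*P)
q(11*(-10) - 7, -241) + 477449 = (-23 - 112*(11*(-10) - 7)) + 477449 = (-23 - 112*(-110 - 7)) + 477449 = (-23 - 112*(-117)) + 477449 = (-23 + 13104) + 477449 = 13081 + 477449 = 490530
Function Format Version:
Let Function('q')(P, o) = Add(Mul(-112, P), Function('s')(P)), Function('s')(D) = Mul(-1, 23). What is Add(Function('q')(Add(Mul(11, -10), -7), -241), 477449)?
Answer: 490530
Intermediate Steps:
Function('s')(D) = -23
Function('q')(P, o) = Add(-23, Mul(-112, P)) (Function('q')(P, o) = Add(Mul(-112, P), -23) = Add(-23, Mul(-112, P)))
Add(Function('q')(Add(Mul(11, -10), -7), -241), 477449) = Add(Add(-23, Mul(-112, Add(Mul(11, -10), -7))), 477449) = Add(Add(-23, Mul(-112, Add(-110, -7))), 477449) = Add(Add(-23, Mul(-112, -117)), 477449) = Add(Add(-23, 13104), 477449) = Add(13081, 477449) = 490530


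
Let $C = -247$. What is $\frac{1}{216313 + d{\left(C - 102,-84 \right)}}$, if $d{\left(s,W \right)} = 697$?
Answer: $\frac{1}{217010} \approx 4.6081 \cdot 10^{-6}$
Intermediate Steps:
$\frac{1}{216313 + d{\left(C - 102,-84 \right)}} = \frac{1}{216313 + 697} = \frac{1}{217010}$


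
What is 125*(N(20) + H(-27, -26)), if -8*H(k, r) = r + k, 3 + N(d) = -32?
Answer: -28375/8 ≈ -3546.9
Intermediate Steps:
N(d) = -35 (N(d) = -3 - 32 = -35)
H(k, r) = -k/8 - r/8 (H(k, r) = -(r + k)/8 = -(k + r)/8 = -k/8 - r/8)
125*(N(20) + H(-27, -26)) = 125*(-35 + (-⅛*(-27) - ⅛*(-26))) = 125*(-35 + (27/8 + 13/4)) = 125*(-35 + 53/8) = 125*(-227/8) = -28375/8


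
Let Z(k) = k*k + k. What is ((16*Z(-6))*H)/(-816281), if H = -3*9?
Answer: 12960/816281 ≈ 0.015877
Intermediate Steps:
Z(k) = k + k² (Z(k) = k² + k = k + k²)
H = -27
((16*Z(-6))*H)/(-816281) = ((16*(-6*(1 - 6)))*(-27))/(-816281) = ((16*(-6*(-5)))*(-27))*(-1/816281) = ((16*30)*(-27))*(-1/816281) = (480*(-27))*(-1/816281) = -12960*(-1/816281) = 12960/816281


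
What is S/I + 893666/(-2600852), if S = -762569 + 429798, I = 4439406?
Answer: -604104290411/1443279746739 ≈ -0.41856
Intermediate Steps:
S = -332771
S/I + 893666/(-2600852) = -332771/4439406 + 893666/(-2600852) = -332771*1/4439406 + 893666*(-1/2600852) = -332771/4439406 - 446833/1300426 = -604104290411/1443279746739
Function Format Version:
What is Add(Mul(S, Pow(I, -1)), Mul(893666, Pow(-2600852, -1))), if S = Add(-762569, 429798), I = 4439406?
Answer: Rational(-604104290411, 1443279746739) ≈ -0.41856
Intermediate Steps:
S = -332771
Add(Mul(S, Pow(I, -1)), Mul(893666, Pow(-2600852, -1))) = Add(Mul(-332771, Pow(4439406, -1)), Mul(893666, Pow(-2600852, -1))) = Add(Mul(-332771, Rational(1, 4439406)), Mul(893666, Rational(-1, 2600852))) = Add(Rational(-332771, 4439406), Rational(-446833, 1300426)) = Rational(-604104290411, 1443279746739)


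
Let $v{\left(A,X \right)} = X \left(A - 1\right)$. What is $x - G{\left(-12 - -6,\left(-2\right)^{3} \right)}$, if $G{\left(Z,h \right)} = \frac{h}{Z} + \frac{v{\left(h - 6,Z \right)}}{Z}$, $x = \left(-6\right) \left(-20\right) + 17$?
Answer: $\frac{452}{3} \approx 150.67$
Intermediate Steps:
$x = 137$ ($x = 120 + 17 = 137$)
$v{\left(A,X \right)} = X \left(-1 + A\right)$
$G{\left(Z,h \right)} = -7 + h + \frac{h}{Z}$ ($G{\left(Z,h \right)} = \frac{h}{Z} + \frac{Z \left(-1 + \left(h - 6\right)\right)}{Z} = \frac{h}{Z} + \frac{Z \left(-1 + \left(-6 + h\right)\right)}{Z} = \frac{h}{Z} + \frac{Z \left(-7 + h\right)}{Z} = \frac{h}{Z} + \left(-7 + h\right) = -7 + h + \frac{h}{Z}$)
$x - G{\left(-12 - -6,\left(-2\right)^{3} \right)} = 137 - \left(-7 + \left(-2\right)^{3} + \frac{\left(-2\right)^{3}}{-12 - -6}\right) = 137 - \left(-7 - 8 - \frac{8}{-12 + 6}\right) = 137 - \left(-7 - 8 - \frac{8}{-6}\right) = 137 - \left(-7 - 8 - - \frac{4}{3}\right) = 137 - \left(-7 - 8 + \frac{4}{3}\right) = 137 - - \frac{41}{3} = 137 + \frac{41}{3} = \frac{452}{3}$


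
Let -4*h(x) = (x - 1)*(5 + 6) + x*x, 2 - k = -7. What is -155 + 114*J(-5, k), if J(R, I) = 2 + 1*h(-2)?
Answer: 1799/2 ≈ 899.50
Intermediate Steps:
k = 9 (k = 2 - 1*(-7) = 2 + 7 = 9)
h(x) = 11/4 - 11*x/4 - x²/4 (h(x) = -((x - 1)*(5 + 6) + x*x)/4 = -((-1 + x)*11 + x²)/4 = -((-11 + 11*x) + x²)/4 = -(-11 + x² + 11*x)/4 = 11/4 - 11*x/4 - x²/4)
J(R, I) = 37/4 (J(R, I) = 2 + 1*(11/4 - 11/4*(-2) - ¼*(-2)²) = 2 + 1*(11/4 + 11/2 - ¼*4) = 2 + 1*(11/4 + 11/2 - 1) = 2 + 1*(29/4) = 2 + 29/4 = 37/4)
-155 + 114*J(-5, k) = -155 + 114*(37/4) = -155 + 2109/2 = 1799/2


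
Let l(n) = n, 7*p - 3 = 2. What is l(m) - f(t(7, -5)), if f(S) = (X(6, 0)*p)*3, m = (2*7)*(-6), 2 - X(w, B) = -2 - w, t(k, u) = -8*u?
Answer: -738/7 ≈ -105.43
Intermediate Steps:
X(w, B) = 4 + w (X(w, B) = 2 - (-2 - w) = 2 + (2 + w) = 4 + w)
p = 5/7 (p = 3/7 + (⅐)*2 = 3/7 + 2/7 = 5/7 ≈ 0.71429)
m = -84 (m = 14*(-6) = -84)
f(S) = 150/7 (f(S) = ((4 + 6)*(5/7))*3 = (10*(5/7))*3 = (50/7)*3 = 150/7)
l(m) - f(t(7, -5)) = -84 - 1*150/7 = -84 - 150/7 = -738/7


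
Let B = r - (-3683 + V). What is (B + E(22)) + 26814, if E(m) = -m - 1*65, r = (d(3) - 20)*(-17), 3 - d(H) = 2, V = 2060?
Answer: 28673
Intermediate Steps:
d(H) = 1 (d(H) = 3 - 1*2 = 3 - 2 = 1)
r = 323 (r = (1 - 20)*(-17) = -19*(-17) = 323)
E(m) = -65 - m (E(m) = -m - 65 = -65 - m)
B = 1946 (B = 323 - (-3683 + 2060) = 323 - 1*(-1623) = 323 + 1623 = 1946)
(B + E(22)) + 26814 = (1946 + (-65 - 1*22)) + 26814 = (1946 + (-65 - 22)) + 26814 = (1946 - 87) + 26814 = 1859 + 26814 = 28673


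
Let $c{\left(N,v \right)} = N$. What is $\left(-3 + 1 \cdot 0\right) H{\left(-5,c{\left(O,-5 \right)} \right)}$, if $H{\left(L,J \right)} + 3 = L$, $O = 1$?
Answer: $24$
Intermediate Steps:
$H{\left(L,J \right)} = -3 + L$
$\left(-3 + 1 \cdot 0\right) H{\left(-5,c{\left(O,-5 \right)} \right)} = \left(-3 + 1 \cdot 0\right) \left(-3 - 5\right) = \left(-3 + 0\right) \left(-8\right) = \left(-3\right) \left(-8\right) = 24$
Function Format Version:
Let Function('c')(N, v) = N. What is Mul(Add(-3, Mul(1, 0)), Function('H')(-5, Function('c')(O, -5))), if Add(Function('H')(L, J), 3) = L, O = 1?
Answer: 24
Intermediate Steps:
Function('H')(L, J) = Add(-3, L)
Mul(Add(-3, Mul(1, 0)), Function('H')(-5, Function('c')(O, -5))) = Mul(Add(-3, Mul(1, 0)), Add(-3, -5)) = Mul(Add(-3, 0), -8) = Mul(-3, -8) = 24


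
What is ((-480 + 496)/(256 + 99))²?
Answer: 256/126025 ≈ 0.0020313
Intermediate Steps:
((-480 + 496)/(256 + 99))² = (16/355)² = 256/126025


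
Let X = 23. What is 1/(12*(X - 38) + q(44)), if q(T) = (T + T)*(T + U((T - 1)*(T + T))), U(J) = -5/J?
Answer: 43/158751 ≈ 0.00027086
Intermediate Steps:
q(T) = 2*T*(T - 5/(2*T*(-1 + T))) (q(T) = (T + T)*(T - 5*1/((T - 1)*(T + T))) = (2*T)*(T - 5*1/(2*T*(-1 + T))) = (2*T)*(T - 5/(2*T*(-1 + T))) = 2*T*(T - 5/(2*T*(-1 + T))))
1/(12*(X - 38) + q(44)) = 1/(12*(23 - 38) + (-5 + 2*44²*(-1 + 44))/(-1 + 44)) = 1/(12*(-15) + (-5 + 2*1936*43)/43) = 1/(-180 + (-5 + 166496)/43) = 1/(-180 + (1/43)*166491) = 1/(-180 + 166491/43) = 1/(158751/43) = 43/158751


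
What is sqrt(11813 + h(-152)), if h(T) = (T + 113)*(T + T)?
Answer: sqrt(23669) ≈ 153.85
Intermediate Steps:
h(T) = 2*T*(113 + T) (h(T) = (113 + T)*(2*T) = 2*T*(113 + T))
sqrt(11813 + h(-152)) = sqrt(11813 + 2*(-152)*(113 - 152)) = sqrt(11813 + 2*(-152)*(-39)) = sqrt(11813 + 11856) = sqrt(23669)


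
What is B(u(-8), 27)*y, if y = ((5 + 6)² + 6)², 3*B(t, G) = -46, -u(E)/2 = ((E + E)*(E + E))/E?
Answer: -741934/3 ≈ -2.4731e+5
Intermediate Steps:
u(E) = -8*E (u(E) = -2*(E + E)*(E + E)/E = -2*(2*E)*(2*E)/E = -2*4*E²/E = -8*E)
B(t, G) = -46/3 (B(t, G) = (⅓)*(-46) = -46/3)
y = 16129 (y = (11² + 6)² = (121 + 6)² = 127² = 16129)
B(u(-8), 27)*y = -46/3*16129 = -741934/3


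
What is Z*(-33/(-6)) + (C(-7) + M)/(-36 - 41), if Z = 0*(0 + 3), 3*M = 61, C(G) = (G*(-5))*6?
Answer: -691/231 ≈ -2.9913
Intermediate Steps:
C(G) = -30*G (C(G) = -5*G*6 = -30*G)
M = 61/3 (M = (⅓)*61 = 61/3 ≈ 20.333)
Z = 0 (Z = 0*3 = 0)
Z*(-33/(-6)) + (C(-7) + M)/(-36 - 41) = 0*(-33/(-6)) + (-30*(-7) + 61/3)/(-36 - 41) = 0*(-33*(-⅙)) + (210 + 61/3)/(-77) = 0*(11/2) + (691/3)*(-1/77) = 0 - 691/231 = -691/231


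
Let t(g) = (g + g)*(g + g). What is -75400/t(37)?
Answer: -18850/1369 ≈ -13.769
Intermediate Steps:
t(g) = 4*g² (t(g) = (2*g)*(2*g) = 4*g²)
-75400/t(37) = -75400/(4*37²) = -75400/(4*1369) = -75400/5476 = -75400*1/5476 = -18850/1369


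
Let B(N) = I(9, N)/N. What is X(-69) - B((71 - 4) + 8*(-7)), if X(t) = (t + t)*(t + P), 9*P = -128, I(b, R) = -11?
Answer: 34457/3 ≈ 11486.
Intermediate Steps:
P = -128/9 (P = (⅑)*(-128) = -128/9 ≈ -14.222)
B(N) = -11/N
X(t) = 2*t*(-128/9 + t) (X(t) = (t + t)*(t - 128/9) = (2*t)*(-128/9 + t) = 2*t*(-128/9 + t))
X(-69) - B((71 - 4) + 8*(-7)) = (2/9)*(-69)*(-128 + 9*(-69)) - (-11)/((71 - 4) + 8*(-7)) = (2/9)*(-69)*(-128 - 621) - (-11)/(67 - 56) = (2/9)*(-69)*(-749) - (-11)/11 = 34454/3 - (-11)/11 = 34454/3 - 1*(-1) = 34454/3 + 1 = 34457/3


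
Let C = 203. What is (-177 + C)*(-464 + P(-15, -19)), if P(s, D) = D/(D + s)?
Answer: -204841/17 ≈ -12049.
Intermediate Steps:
(-177 + C)*(-464 + P(-15, -19)) = (-177 + 203)*(-464 - 19/(-19 - 15)) = 26*(-464 - 19/(-34)) = 26*(-464 - 19*(-1/34)) = 26*(-464 + 19/34) = 26*(-15757/34) = -204841/17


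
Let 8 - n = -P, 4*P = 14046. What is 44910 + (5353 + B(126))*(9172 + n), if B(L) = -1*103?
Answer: 66675285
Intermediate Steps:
P = 7023/2 (P = (¼)*14046 = 7023/2 ≈ 3511.5)
B(L) = -103
n = 7039/2 (n = 8 - (-1)*7023/2 = 8 - 1*(-7023/2) = 8 + 7023/2 = 7039/2 ≈ 3519.5)
44910 + (5353 + B(126))*(9172 + n) = 44910 + (5353 - 103)*(9172 + 7039/2) = 44910 + 5250*(25383/2) = 44910 + 66630375 = 66675285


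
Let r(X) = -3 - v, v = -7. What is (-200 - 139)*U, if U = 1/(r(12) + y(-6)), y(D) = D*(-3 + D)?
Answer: -339/58 ≈ -5.8448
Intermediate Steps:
r(X) = 4 (r(X) = -3 - 1*(-7) = -3 + 7 = 4)
U = 1/58 (U = 1/(4 - 6*(-3 - 6)) = 1/(4 - 6*(-9)) = 1/(4 + 54) = 1/58 ≈ 0.017241)
(-200 - 139)*U = (-200 - 139)*(1/58) = -339*1/58 = -339/58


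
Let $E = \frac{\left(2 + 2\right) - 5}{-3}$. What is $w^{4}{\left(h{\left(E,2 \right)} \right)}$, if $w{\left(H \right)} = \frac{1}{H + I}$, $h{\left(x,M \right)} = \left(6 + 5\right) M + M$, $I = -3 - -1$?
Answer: $\frac{1}{234256} \approx 4.2688 \cdot 10^{-6}$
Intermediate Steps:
$I = -2$ ($I = -3 + 1 = -2$)
$E = \frac{1}{3}$ ($E = \left(4 - 5\right) \left(- \frac{1}{3}\right) = \left(-1\right) \left(- \frac{1}{3}\right) = \frac{1}{3} \approx 0.33333$)
$h{\left(x,M \right)} = 12 M$ ($h{\left(x,M \right)} = 11 M + M = 12 M$)
$w{\left(H \right)} = \frac{1}{-2 + H}$ ($w{\left(H \right)} = \frac{1}{H - 2} = \frac{1}{-2 + H}$)
$w^{4}{\left(h{\left(E,2 \right)} \right)} = \left(\frac{1}{-2 + 12 \cdot 2}\right)^{4} = \left(\frac{1}{-2 + 24}\right)^{4} = \left(\frac{1}{22}\right)^{4} = \frac{1}{234256}$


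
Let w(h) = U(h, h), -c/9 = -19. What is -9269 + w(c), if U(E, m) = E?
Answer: -9098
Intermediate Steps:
c = 171 (c = -9*(-19) = 171)
w(h) = h
-9269 + w(c) = -9269 + 171 = -9098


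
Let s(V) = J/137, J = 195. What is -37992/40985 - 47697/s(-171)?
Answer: -1373453539/40985 ≈ -33511.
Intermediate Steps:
s(V) = 195/137
-37992/40985 - 47697/s(-171) = -37992/40985 - 47697/195/137 = -37992*1/40985 - 47697*137/195 = -37992/40985 - 167551/5 = -1373453539/40985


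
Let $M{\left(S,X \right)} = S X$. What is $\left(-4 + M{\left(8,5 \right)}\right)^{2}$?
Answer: $1296$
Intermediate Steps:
$\left(-4 + M{\left(8,5 \right)}\right)^{2} = \left(-4 + 8 \cdot 5\right)^{2} = \left(-4 + 40\right)^{2} = 36^{2} = 1296$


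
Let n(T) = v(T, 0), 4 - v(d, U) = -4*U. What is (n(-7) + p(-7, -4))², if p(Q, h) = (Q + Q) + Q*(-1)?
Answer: 9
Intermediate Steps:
v(d, U) = 4 + 4*U (v(d, U) = 4 - (-4)*U = 4 + 4*U)
p(Q, h) = Q (p(Q, h) = 2*Q - Q = Q)
n(T) = 4 (n(T) = 4 + 4*0 = 4 + 0 = 4)
(n(-7) + p(-7, -4))² = (4 - 7)² = (-3)² = 9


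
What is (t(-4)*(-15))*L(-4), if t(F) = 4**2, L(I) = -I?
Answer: -960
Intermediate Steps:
t(F) = 16
(t(-4)*(-15))*L(-4) = (16*(-15))*(-1*(-4)) = -240*4 = -960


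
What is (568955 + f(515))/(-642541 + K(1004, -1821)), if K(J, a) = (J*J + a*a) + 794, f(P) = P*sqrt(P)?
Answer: 113791/736462 + 103*sqrt(515)/736462 ≈ 0.15768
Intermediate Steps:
f(P) = P**(3/2)
K(J, a) = 794 + J**2 + a**2 (K(J, a) = (J**2 + a**2) + 794 = 794 + J**2 + a**2)
(568955 + f(515))/(-642541 + K(1004, -1821)) = (568955 + 515**(3/2))/(-642541 + (794 + 1004**2 + (-1821)**2)) = (568955 + 515*sqrt(515))/(-642541 + (794 + 1008016 + 3316041)) = (568955 + 515*sqrt(515))/(-642541 + 4324851) = (568955 + 515*sqrt(515))/3682310 = (568955 + 515*sqrt(515))*(1/3682310) = 113791/736462 + 103*sqrt(515)/736462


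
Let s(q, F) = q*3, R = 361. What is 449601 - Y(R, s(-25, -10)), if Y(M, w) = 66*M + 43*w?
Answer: 429000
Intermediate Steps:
s(q, F) = 3*q
Y(M, w) = 43*w + 66*M
449601 - Y(R, s(-25, -10)) = 449601 - (43*(3*(-25)) + 66*361) = 449601 - (43*(-75) + 23826) = 449601 - (-3225 + 23826) = 449601 - 1*20601 = 449601 - 20601 = 429000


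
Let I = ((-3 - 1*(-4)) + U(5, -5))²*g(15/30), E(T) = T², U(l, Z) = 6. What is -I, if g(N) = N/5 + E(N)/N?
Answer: -147/5 ≈ -29.400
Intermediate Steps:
g(N) = 6*N/5 (g(N) = N/5 + N²/N = N*(⅕) + N = N/5 + N = 6*N/5)
I = 147/5 (I = ((-3 - 1*(-4)) + 6)²*(6*(15/30)/5) = ((-3 + 4) + 6)²*(6*(15*(1/30))/5) = (1 + 6)²*((6/5)*(½)) = 7²*(⅗) = 49*(⅗) = 147/5 ≈ 29.400)
-I = -1*147/5 = -147/5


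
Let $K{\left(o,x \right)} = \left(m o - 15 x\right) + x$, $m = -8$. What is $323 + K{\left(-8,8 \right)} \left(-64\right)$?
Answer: $3395$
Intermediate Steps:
$K{\left(o,x \right)} = - 14 x - 8 o$ ($K{\left(o,x \right)} = \left(- 8 o - 15 x\right) + x = \left(- 15 x - 8 o\right) + x = - 14 x - 8 o$)
$323 + K{\left(-8,8 \right)} \left(-64\right) = 323 + \left(\left(-14\right) 8 - -64\right) \left(-64\right) = 323 + \left(-112 + 64\right) \left(-64\right) = 323 - -3072 = 323 + 3072 = 3395$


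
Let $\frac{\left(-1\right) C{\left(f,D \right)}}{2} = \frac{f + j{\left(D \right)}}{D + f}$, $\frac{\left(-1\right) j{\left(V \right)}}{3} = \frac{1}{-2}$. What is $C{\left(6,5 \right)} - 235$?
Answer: $- \frac{2600}{11} \approx -236.36$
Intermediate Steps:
$j{\left(V \right)} = \frac{3}{2}$ ($j{\left(V \right)} = - \frac{3}{-2} = \left(-3\right) \left(- \frac{1}{2}\right) = \frac{3}{2}$)
$C{\left(f,D \right)} = - \frac{2 \left(\frac{3}{2} + f\right)}{D + f}$ ($C{\left(f,D \right)} = - 2 \frac{f + \frac{3}{2}}{D + f} = - 2 \frac{\frac{3}{2} + f}{D + f} = - \frac{2 \left(\frac{3}{2} + f\right)}{D + f}$)
$C{\left(6,5 \right)} - 235 = \frac{-3 - 12}{5 + 6} - 235 = \frac{-3 - 12}{11} - 235 = \frac{1}{11} \left(-15\right) - 235 = - \frac{15}{11} - 235 = - \frac{2600}{11}$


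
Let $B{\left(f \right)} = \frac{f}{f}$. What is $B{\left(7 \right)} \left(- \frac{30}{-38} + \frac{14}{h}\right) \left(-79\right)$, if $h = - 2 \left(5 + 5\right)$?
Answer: $- \frac{1343}{190} \approx -7.0684$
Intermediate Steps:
$h = -20$ ($h = \left(-2\right) 10 = -20$)
$B{\left(f \right)} = 1$
$B{\left(7 \right)} \left(- \frac{30}{-38} + \frac{14}{h}\right) \left(-79\right) = 1 \left(- \frac{30}{-38} + \frac{14}{-20}\right) \left(-79\right) = 1 \left(\left(-30\right) \left(- \frac{1}{38}\right) + 14 \left(- \frac{1}{20}\right)\right) \left(-79\right) = 1 \left(\frac{15}{19} - \frac{7}{10}\right) \left(-79\right) = 1 \cdot \frac{17}{190} \left(-79\right) = \frac{17}{190} \left(-79\right) = - \frac{1343}{190}$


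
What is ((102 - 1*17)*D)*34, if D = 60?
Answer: 173400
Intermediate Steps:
((102 - 1*17)*D)*34 = ((102 - 1*17)*60)*34 = ((102 - 17)*60)*34 = (85*60)*34 = 5100*34 = 173400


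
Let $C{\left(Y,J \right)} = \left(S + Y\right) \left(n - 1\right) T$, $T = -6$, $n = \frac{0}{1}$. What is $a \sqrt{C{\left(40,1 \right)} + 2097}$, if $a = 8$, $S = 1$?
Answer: $8 \sqrt{2343} \approx 387.24$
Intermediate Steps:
$n = 0$ ($n = 0 \cdot 1 = 0$)
$C{\left(Y,J \right)} = 6 + 6 Y$ ($C{\left(Y,J \right)} = \left(1 + Y\right) \left(0 - 1\right) \left(-6\right) = \left(1 + Y\right) \left(-1\right) \left(-6\right) = \left(-1 - Y\right) \left(-6\right) = 6 + 6 Y$)
$a \sqrt{C{\left(40,1 \right)} + 2097} = 8 \sqrt{\left(6 + 6 \cdot 40\right) + 2097} = 8 \sqrt{\left(6 + 240\right) + 2097} = 8 \sqrt{246 + 2097} = 8 \sqrt{2343}$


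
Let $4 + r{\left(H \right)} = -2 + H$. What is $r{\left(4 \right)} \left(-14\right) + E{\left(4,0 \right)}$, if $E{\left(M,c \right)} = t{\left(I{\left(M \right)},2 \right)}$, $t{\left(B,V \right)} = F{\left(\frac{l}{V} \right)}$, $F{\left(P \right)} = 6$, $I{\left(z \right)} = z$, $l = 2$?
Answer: $34$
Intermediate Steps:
$t{\left(B,V \right)} = 6$
$r{\left(H \right)} = -6 + H$ ($r{\left(H \right)} = -4 + \left(-2 + H\right) = -6 + H$)
$E{\left(M,c \right)} = 6$
$r{\left(4 \right)} \left(-14\right) + E{\left(4,0 \right)} = \left(-6 + 4\right) \left(-14\right) + 6 = \left(-2\right) \left(-14\right) + 6 = 28 + 6 = 34$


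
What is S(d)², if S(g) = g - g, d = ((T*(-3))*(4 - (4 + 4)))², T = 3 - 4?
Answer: 0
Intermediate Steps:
T = -1
d = 144 (d = ((-1*(-3))*(4 - (4 + 4)))² = (3*(4 - 8))² = (3*(-4))² = (-12)² = 144)
S(g) = 0
S(d)² = 0² = 0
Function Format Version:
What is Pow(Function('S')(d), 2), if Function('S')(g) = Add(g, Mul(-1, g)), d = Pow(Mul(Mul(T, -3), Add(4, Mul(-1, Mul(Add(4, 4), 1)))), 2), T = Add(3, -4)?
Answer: 0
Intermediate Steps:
T = -1
d = 144 (d = Pow(Mul(Mul(-1, -3), Add(4, Mul(-1, Mul(Add(4, 4), 1)))), 2) = Pow(Mul(3, Add(4, Mul(-1, Mul(8, 1)))), 2) = Pow(Mul(3, Add(4, Mul(-1, 8))), 2) = Pow(Mul(3, Add(4, -8)), 2) = Pow(Mul(3, -4), 2) = Pow(-12, 2) = 144)
Function('S')(g) = 0
Pow(Function('S')(d), 2) = Pow(0, 2) = 0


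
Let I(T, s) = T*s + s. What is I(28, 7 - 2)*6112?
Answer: 886240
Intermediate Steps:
I(T, s) = s + T*s
I(28, 7 - 2)*6112 = ((7 - 2)*(1 + 28))*6112 = (5*29)*6112 = 145*6112 = 886240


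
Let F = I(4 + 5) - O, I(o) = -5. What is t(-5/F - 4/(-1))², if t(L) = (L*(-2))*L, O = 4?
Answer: 11303044/6561 ≈ 1722.8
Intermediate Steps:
F = -9 (F = -5 - 1*4 = -5 - 4 = -9)
t(L) = -2*L² (t(L) = (-2*L)*L = -2*L²)
t(-5/F - 4/(-1))² = (-2*(-5/(-9) - 4/(-1))²)² = (-2*(-5*(-⅑) - 4*(-1))²)² = (-2*(5/9 + 4)²)² = (-2*(41/9)²)² = (-2*1681/81)² = (-3362/81)² = 11303044/6561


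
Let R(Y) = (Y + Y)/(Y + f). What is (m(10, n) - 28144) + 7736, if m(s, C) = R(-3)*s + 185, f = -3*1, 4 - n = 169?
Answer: -20213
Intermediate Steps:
n = -165 (n = 4 - 1*169 = 4 - 169 = -165)
f = -3
R(Y) = 2*Y/(-3 + Y) (R(Y) = (Y + Y)/(Y - 3) = (2*Y)/(-3 + Y) = 2*Y/(-3 + Y))
m(s, C) = 185 + s (m(s, C) = (2*(-3)/(-3 - 3))*s + 185 = (2*(-3)/(-6))*s + 185 = (2*(-3)*(-1/6))*s + 185 = 1*s + 185 = s + 185 = 185 + s)
(m(10, n) - 28144) + 7736 = ((185 + 10) - 28144) + 7736 = (195 - 28144) + 7736 = -27949 + 7736 = -20213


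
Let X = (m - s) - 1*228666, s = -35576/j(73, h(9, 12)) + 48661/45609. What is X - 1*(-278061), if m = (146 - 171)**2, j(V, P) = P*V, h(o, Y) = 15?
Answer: 833220296363/16647285 ≈ 50051.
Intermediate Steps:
s = -523100663/16647285 (s = -35576/(15*73) + 48661/45609 = -35576/1095 + 48661*(1/45609) = -35576*1/1095 + 48661/45609 = -35576/1095 + 48661/45609 = -523100663/16647285 ≈ -31.423)
m = 625 (m = (-25)**2 = 625)
X = -3795740418022/16647285 (X = (625 - 1*(-523100663/16647285)) - 1*228666 = (625 + 523100663/16647285) - 228666 = 10927653788/16647285 - 228666 = -3795740418022/16647285 ≈ -2.2801e+5)
X - 1*(-278061) = -3795740418022/16647285 - 1*(-278061) = -3795740418022/16647285 + 278061 = 833220296363/16647285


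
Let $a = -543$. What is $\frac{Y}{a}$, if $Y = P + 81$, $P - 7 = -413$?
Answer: $\frac{325}{543} \approx 0.59853$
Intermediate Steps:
$P = -406$ ($P = 7 - 413 = -406$)
$Y = -325$ ($Y = -406 + 81 = -325$)
$\frac{Y}{a} = - \frac{325}{-543} = \left(-325\right) \left(- \frac{1}{543}\right) = \frac{325}{543}$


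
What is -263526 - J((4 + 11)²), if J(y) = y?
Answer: -263751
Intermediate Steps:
-263526 - J((4 + 11)²) = -263526 - (4 + 11)² = -263526 - 1*15² = -263526 - 1*225 = -263526 - 225 = -263751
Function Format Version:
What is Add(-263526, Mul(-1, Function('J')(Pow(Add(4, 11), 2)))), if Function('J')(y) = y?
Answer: -263751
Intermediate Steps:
Add(-263526, Mul(-1, Function('J')(Pow(Add(4, 11), 2)))) = Add(-263526, Mul(-1, Pow(Add(4, 11), 2))) = Add(-263526, Mul(-1, Pow(15, 2))) = Add(-263526, Mul(-1, 225)) = Add(-263526, -225) = -263751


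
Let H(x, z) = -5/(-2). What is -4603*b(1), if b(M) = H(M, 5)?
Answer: -23015/2 ≈ -11508.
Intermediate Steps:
H(x, z) = 5/2 (H(x, z) = -5*(-1/2) = 5/2)
b(M) = 5/2
-4603*b(1) = -4603*5/2 = -23015/2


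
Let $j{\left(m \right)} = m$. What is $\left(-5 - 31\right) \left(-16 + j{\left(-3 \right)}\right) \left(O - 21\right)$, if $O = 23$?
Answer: $1368$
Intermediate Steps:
$\left(-5 - 31\right) \left(-16 + j{\left(-3 \right)}\right) \left(O - 21\right) = \left(-5 - 31\right) \left(-16 - 3\right) \left(23 - 21\right) = - 36 \left(\left(-19\right) 2\right) = \left(-36\right) \left(-38\right) = 1368$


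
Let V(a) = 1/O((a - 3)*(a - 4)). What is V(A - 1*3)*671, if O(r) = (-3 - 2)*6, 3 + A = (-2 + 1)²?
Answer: -671/30 ≈ -22.367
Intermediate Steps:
A = -2 (A = -3 + (-2 + 1)² = -3 + (-1)² = -3 + 1 = -2)
O(r) = -30 (O(r) = -5*6 = -30)
V(a) = -1/30 (V(a) = 1/(-30) = -1/30)
V(A - 1*3)*671 = -1/30*671 = -671/30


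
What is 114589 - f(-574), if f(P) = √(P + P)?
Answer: 114589 - 2*I*√287 ≈ 1.1459e+5 - 33.882*I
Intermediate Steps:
f(P) = √2*√P (f(P) = √(2*P) = √2*√P)
114589 - f(-574) = 114589 - √2*√(-574) = 114589 - √2*I*√574 = 114589 - 2*I*√287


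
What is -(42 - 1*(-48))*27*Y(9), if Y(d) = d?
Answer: -21870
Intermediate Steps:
-(42 - 1*(-48))*27*Y(9) = -(42 - 1*(-48))*27*9 = -(42 + 48)*27*9 = -90*27*9 = -2430*9 = -1*21870 = -21870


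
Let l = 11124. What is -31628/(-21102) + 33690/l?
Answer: 29521007/6520518 ≈ 4.5274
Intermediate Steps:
-31628/(-21102) + 33690/l = -31628/(-21102) + 33690/11124 = -31628*(-1/21102) + 33690*(1/11124) = 15814/10551 + 5615/1854 = 29521007/6520518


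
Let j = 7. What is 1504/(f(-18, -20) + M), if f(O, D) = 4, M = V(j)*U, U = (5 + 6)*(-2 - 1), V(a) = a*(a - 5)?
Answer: -752/229 ≈ -3.2838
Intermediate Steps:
V(a) = a*(-5 + a)
U = -33 (U = 11*(-3) = -33)
M = -462 (M = (7*(-5 + 7))*(-33) = (7*2)*(-33) = 14*(-33) = -462)
1504/(f(-18, -20) + M) = 1504/(4 - 462) = 1504/(-458) = 1504*(-1/458) = -752/229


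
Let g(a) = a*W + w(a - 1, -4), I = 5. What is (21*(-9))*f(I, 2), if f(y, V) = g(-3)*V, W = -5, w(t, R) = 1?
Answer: -6048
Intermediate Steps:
g(a) = 1 - 5*a (g(a) = a*(-5) + 1 = -5*a + 1 = 1 - 5*a)
f(y, V) = 16*V (f(y, V) = (1 - 5*(-3))*V = (1 + 15)*V = 16*V)
(21*(-9))*f(I, 2) = (21*(-9))*(16*2) = -189*32 = -6048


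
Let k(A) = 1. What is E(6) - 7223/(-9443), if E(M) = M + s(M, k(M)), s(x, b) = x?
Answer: 120539/9443 ≈ 12.765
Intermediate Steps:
E(M) = 2*M (E(M) = M + M = 2*M)
E(6) - 7223/(-9443) = 2*6 - 7223/(-9443) = 12 - 7223*(-1)/9443 = 12 - 1*(-7223/9443) = 12 + 7223/9443 = 120539/9443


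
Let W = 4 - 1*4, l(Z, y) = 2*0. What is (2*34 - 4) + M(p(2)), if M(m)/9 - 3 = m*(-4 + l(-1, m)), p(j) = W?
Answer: 91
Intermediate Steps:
l(Z, y) = 0
W = 0 (W = 4 - 4 = 0)
p(j) = 0
M(m) = 27 - 36*m (M(m) = 27 + 9*(m*(-4 + 0)) = 27 + 9*(m*(-4)) = 27 + 9*(-4*m) = 27 - 36*m)
(2*34 - 4) + M(p(2)) = (2*34 - 4) + (27 - 36*0) = (68 - 4) + (27 + 0) = 64 + 27 = 91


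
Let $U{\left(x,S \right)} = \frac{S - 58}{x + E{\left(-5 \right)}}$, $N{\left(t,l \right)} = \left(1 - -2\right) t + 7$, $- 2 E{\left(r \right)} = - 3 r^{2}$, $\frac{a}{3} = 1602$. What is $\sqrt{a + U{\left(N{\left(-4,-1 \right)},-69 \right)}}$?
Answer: $\frac{2 \sqrt{5072210}}{65} \approx 69.297$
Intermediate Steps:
$a = 4806$ ($a = 3 \cdot 1602 = 4806$)
$E{\left(r \right)} = \frac{3 r^{2}}{2}$ ($E{\left(r \right)} = - \frac{\left(-3\right) r^{2}}{2} = \frac{3 r^{2}}{2}$)
$N{\left(t,l \right)} = 7 + 3 t$ ($N{\left(t,l \right)} = \left(1 + 2\right) t + 7 = 3 t + 7 = 7 + 3 t$)
$U{\left(x,S \right)} = \frac{-58 + S}{\frac{75}{2} + x}$ ($U{\left(x,S \right)} = \frac{S - 58}{x + \frac{3 \left(-5\right)^{2}}{2}} = \frac{-58 + S}{x + \frac{3}{2} \cdot 25} = \frac{-58 + S}{x + \frac{75}{2}} = \frac{-58 + S}{\frac{75}{2} + x}$)
$\sqrt{a + U{\left(N{\left(-4,-1 \right)},-69 \right)}} = \sqrt{4806 + \frac{2 \left(-58 - 69\right)}{75 + 2 \left(7 + 3 \left(-4\right)\right)}} = \sqrt{4806 + 2 \frac{1}{75 + 2 \left(7 - 12\right)} \left(-127\right)} = \sqrt{4806 + 2 \frac{1}{75 + 2 \left(-5\right)} \left(-127\right)} = \sqrt{4806 + 2 \frac{1}{75 - 10} \left(-127\right)} = \sqrt{4806 + 2 \cdot \frac{1}{65} \left(-127\right)} = \sqrt{4806 - \frac{254}{65}} = \sqrt{\frac{312136}{65}} = \frac{2 \sqrt{5072210}}{65}$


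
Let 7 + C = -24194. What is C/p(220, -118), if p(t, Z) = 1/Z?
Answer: 2855718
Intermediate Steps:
C = -24201 (C = -7 - 24194 = -24201)
C/p(220, -118) = -24201/(1/(-118)) = -24201/(-1/118) = -24201*(-118) = 2855718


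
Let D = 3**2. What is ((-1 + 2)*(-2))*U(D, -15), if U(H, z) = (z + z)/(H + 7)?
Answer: 15/4 ≈ 3.7500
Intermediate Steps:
D = 9
U(H, z) = 2*z/(7 + H) (U(H, z) = (2*z)/(7 + H) = 2*z/(7 + H))
((-1 + 2)*(-2))*U(D, -15) = ((-1 + 2)*(-2))*(2*(-15)/(7 + 9)) = (1*(-2))*(2*(-15)/16) = -4*(-15)/16 = -2*(-15/8) = 15/4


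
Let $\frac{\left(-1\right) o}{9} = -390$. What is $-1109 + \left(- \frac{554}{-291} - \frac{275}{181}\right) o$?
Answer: $\frac{4220617}{17557} \approx 240.4$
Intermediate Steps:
$o = 3510$ ($o = \left(-9\right) \left(-390\right) = 3510$)
$-1109 + \left(- \frac{554}{-291} - \frac{275}{181}\right) o = -1109 + \left(- \frac{554}{-291} - \frac{275}{181}\right) 3510 = -1109 + \left(\left(-554\right) \left(- \frac{1}{291}\right) - \frac{275}{181}\right) 3510 = -1109 + \left(\frac{554}{291} - \frac{275}{181}\right) 3510 = -1109 + \frac{20249}{52671} \cdot 3510 = -1109 + \frac{23691330}{17557} = \frac{4220617}{17557}$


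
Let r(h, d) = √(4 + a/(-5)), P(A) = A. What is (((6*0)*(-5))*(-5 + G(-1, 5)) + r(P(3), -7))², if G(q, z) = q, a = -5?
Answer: 5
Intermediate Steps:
r(h, d) = √5 (r(h, d) = √(4 - 5/(-5)) = √(4 - 5*(-⅕)) = √(4 + 1) = √5)
(((6*0)*(-5))*(-5 + G(-1, 5)) + r(P(3), -7))² = (((6*0)*(-5))*(-5 - 1) + √5)² = ((0*(-5))*(-6) + √5)² = (0*(-6) + √5)² = (0 + √5)² = (√5)² = 5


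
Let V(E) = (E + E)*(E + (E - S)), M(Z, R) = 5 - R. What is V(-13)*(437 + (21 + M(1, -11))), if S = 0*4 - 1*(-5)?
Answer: 382044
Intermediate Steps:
S = 5 (S = 0 + 5 = 5)
V(E) = 2*E*(-5 + 2*E) (V(E) = (E + E)*(E + (E - 1*5)) = (2*E)*(E + (E - 5)) = (2*E)*(E + (-5 + E)) = (2*E)*(-5 + 2*E) = 2*E*(-5 + 2*E))
V(-13)*(437 + (21 + M(1, -11))) = (2*(-13)*(-5 + 2*(-13)))*(437 + (21 + (5 - 1*(-11)))) = (2*(-13)*(-5 - 26))*(437 + (21 + (5 + 11))) = (2*(-13)*(-31))*(437 + (21 + 16)) = 806*(437 + 37) = 806*474 = 382044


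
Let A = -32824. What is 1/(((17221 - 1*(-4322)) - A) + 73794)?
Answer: 1/128161 ≈ 7.8027e-6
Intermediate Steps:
1/(((17221 - 1*(-4322)) - A) + 73794) = 1/(((17221 - 1*(-4322)) - 1*(-32824)) + 73794) = 1/(((17221 + 4322) + 32824) + 73794) = 1/((21543 + 32824) + 73794) = 1/(54367 + 73794) = 1/128161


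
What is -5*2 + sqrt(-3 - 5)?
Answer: -10 + 2*I*sqrt(2) ≈ -10.0 + 2.8284*I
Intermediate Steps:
-5*2 + sqrt(-3 - 5) = -10 + sqrt(-8) = -10 + 2*I*sqrt(2)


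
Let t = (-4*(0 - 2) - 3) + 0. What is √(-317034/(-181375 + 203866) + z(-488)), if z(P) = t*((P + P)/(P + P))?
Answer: I*√128809/119 ≈ 3.016*I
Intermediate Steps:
t = 5 (t = (-4*(-2) - 3) + 0 = (8 - 3) + 0 = 5 + 0 = 5)
z(P) = 5 (z(P) = 5*((P + P)/(P + P)) = 5*((2*P)/((2*P))) = 5*((2*P)*(1/(2*P))) = 5*1 = 5)
√(-317034/(-181375 + 203866) + z(-488)) = √(-317034/(-181375 + 203866) + 5) = √(-317034/22491 + 5) = √(-317034*1/22491 + 5) = √(-11742/833 + 5) = √(-7577/833) = I*√128809/119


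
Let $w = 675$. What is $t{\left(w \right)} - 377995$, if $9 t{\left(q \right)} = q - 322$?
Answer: $- \frac{3401602}{9} \approx -3.7796 \cdot 10^{5}$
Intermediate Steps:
$t{\left(q \right)} = - \frac{322}{9} + \frac{q}{9}$ ($t{\left(q \right)} = \frac{q - 322}{9} = \frac{-322 + q}{9} = - \frac{322}{9} + \frac{q}{9}$)
$t{\left(w \right)} - 377995 = \left(- \frac{322}{9} + \frac{1}{9} \cdot 675\right) - 377995 = \left(- \frac{322}{9} + 75\right) - 377995 = \frac{353}{9} - 377995 = - \frac{3401602}{9}$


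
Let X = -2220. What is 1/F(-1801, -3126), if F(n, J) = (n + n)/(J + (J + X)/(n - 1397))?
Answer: 1665267/1919866 ≈ 0.86739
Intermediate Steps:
F(n, J) = 2*n/(J + (-2220 + J)/(-1397 + n)) (F(n, J) = (n + n)/(J + (J - 2220)/(n - 1397)) = (2*n)/(J + (-2220 + J)/(-1397 + n)) = 2*n/(J + (-2220 + J)/(-1397 + n)))
1/F(-1801, -3126) = 1/(2*(-1801)*(-1397 - 1801)/(-2220 - 1396*(-3126) - 3126*(-1801))) = 1/(2*(-1801)*(-3198)/(-2220 + 4363896 + 5629926)) = 1/(2*(-1801)*(-3198)/9991602) = 1/(2*(-1801)*(1/9991602)*(-3198)) = 1/(1919866/1665267) = 1665267/1919866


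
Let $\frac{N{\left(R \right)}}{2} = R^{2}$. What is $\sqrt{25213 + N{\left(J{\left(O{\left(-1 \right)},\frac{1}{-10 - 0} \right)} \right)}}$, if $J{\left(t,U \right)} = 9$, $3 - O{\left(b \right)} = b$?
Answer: $5 \sqrt{1015} \approx 159.3$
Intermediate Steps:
$O{\left(b \right)} = 3 - b$
$N{\left(R \right)} = 2 R^{2}$
$\sqrt{25213 + N{\left(J{\left(O{\left(-1 \right)},\frac{1}{-10 - 0} \right)} \right)}} = \sqrt{25213 + 2 \cdot 9^{2}} = \sqrt{25213 + 2 \cdot 81} = \sqrt{25213 + 162} = \sqrt{25375} = 5 \sqrt{1015}$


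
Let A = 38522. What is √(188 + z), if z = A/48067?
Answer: √436213696906/48067 ≈ 13.741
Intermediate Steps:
z = 38522/48067 ≈ 0.80142
√(188 + z) = √(188 + 38522/48067) = √(9075118/48067) = √436213696906/48067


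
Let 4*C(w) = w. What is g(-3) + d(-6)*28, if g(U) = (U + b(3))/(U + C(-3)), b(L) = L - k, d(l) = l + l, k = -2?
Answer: -5048/15 ≈ -336.53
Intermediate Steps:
C(w) = w/4
d(l) = 2*l
b(L) = 2 + L (b(L) = L - 1*(-2) = L + 2 = 2 + L)
g(U) = (5 + U)/(-¾ + U) (g(U) = (U + (2 + 3))/(U + (¼)*(-3)) = (U + 5)/(U - ¾) = (5 + U)/(-¾ + U))
g(-3) + d(-6)*28 = 4*(5 - 3)/(-3 + 4*(-3)) + (2*(-6))*28 = 4*2/(-3 - 12) - 12*28 = 4*2/(-15) - 336 = 4*(-1/15)*2 - 336 = -8/15 - 336 = -5048/15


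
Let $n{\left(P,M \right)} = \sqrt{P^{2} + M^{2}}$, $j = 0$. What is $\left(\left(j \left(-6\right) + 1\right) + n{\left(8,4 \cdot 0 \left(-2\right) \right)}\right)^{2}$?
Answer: $81$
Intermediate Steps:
$n{\left(P,M \right)} = \sqrt{M^{2} + P^{2}}$
$\left(\left(j \left(-6\right) + 1\right) + n{\left(8,4 \cdot 0 \left(-2\right) \right)}\right)^{2} = \left(\left(0 \left(-6\right) + 1\right) + \sqrt{\left(4 \cdot 0 \left(-2\right)\right)^{2} + 8^{2}}\right)^{2} = \left(\left(0 + 1\right) + \sqrt{\left(0 \left(-2\right)\right)^{2} + 64}\right)^{2} = \left(1 + \sqrt{0^{2} + 64}\right)^{2} = \left(1 + \sqrt{0 + 64}\right)^{2} = \left(1 + \sqrt{64}\right)^{2} = \left(1 + 8\right)^{2} = 9^{2} = 81$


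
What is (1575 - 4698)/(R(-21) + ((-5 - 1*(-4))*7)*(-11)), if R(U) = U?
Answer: -3123/56 ≈ -55.768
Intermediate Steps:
(1575 - 4698)/(R(-21) + ((-5 - 1*(-4))*7)*(-11)) = (1575 - 4698)/(-21 + ((-5 - 1*(-4))*7)*(-11)) = -3123/(-21 + ((-5 + 4)*7)*(-11)) = -3123/(-21 - 1*7*(-11)) = -3123/(-21 - 7*(-11)) = -3123/(-21 + 77) = -3123/56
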